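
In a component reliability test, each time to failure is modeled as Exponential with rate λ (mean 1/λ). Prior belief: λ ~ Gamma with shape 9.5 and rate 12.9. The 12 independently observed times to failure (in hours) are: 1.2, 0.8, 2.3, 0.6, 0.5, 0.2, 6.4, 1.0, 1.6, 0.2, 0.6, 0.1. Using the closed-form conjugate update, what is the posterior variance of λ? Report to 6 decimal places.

With a Gamma(shape α, rate β) prior on the exponential rate λ, the posterior after n observations with total T = Σxᵢ is Gamma(α+n, β+T).
Sum of observations T = 15.5 hours; n = 12.
Posterior: Gamma(9.5+12, 12.9+15.5) = Gamma(21.5, 28.4).
Var = α/β² = 0.026656.

0.026656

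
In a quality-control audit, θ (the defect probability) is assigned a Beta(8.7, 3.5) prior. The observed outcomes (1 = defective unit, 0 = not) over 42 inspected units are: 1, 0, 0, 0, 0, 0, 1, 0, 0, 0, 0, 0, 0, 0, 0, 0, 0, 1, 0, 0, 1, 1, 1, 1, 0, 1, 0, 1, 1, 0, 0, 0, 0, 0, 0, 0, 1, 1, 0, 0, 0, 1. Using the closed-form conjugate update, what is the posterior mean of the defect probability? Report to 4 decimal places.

0.4004

The Beta prior is conjugate to a Binomial/Bernoulli likelihood; the update adds successes to α and failures to β.
Posterior: Beta(α+k, β+n−k) = Beta(8.7+13, 3.5+29) = Beta(21.7, 32.5).
Posterior mean = α/(α+β) = 21.7/54.2 = 0.4004.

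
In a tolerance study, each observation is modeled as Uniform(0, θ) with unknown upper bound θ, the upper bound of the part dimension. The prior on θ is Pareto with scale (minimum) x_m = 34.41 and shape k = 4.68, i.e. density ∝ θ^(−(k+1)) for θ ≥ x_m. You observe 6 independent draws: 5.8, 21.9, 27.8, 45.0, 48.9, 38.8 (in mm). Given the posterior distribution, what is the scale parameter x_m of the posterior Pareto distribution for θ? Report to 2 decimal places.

48.90

A Pareto(scale x_m, shape k) prior on the upper bound θ of Uniform(0, θ) is conjugate: posterior is Pareto(max(x_m, max xᵢ), k + n).
Sample maximum = 48.9; prior scale x_m = 34.41 → posterior scale = max = 48.90.
Posterior shape = 4.68 + 6 = 10.68.
Posterior scale x_m = 48.90.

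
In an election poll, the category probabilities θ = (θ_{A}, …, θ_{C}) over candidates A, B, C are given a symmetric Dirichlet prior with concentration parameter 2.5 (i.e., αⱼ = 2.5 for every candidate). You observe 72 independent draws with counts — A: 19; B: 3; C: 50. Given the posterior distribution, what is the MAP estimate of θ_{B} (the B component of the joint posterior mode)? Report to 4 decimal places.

The Dirichlet prior is conjugate to the Multinomial likelihood: each posterior αⱼ = prior αⱼ + observed count nⱼ.
Posterior concentration: (21.5, 5.5, 52.5), total = 79.5.
Joint mode component: (α_{B}−1)/(Σα−K) = 4.5/76.5 = 0.0588.

0.0588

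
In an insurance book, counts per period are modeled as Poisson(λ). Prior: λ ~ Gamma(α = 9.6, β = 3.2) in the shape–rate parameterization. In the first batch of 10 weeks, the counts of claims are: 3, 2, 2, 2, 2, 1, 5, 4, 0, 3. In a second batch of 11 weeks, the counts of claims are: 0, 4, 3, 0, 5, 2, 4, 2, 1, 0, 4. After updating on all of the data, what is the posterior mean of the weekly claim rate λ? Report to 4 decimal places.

With a Gamma(shape α, rate β) prior, the Poisson likelihood is conjugate: the posterior is Gamma(α + ΣXᵢ, β + n).
Batch 1: sum of counts S = 24 over n = 10 weeks.
After batch 1: Gamma(α+S, β+n) = Gamma(9.6+24, 3.2+10) = Gamma(33.6, 13.2).
Batch 2: sum of counts S = 25 over n = 11 weeks.
After batch 2: Gamma(α+S, β+n) = Gamma(33.6+25, 13.2+11) = Gamma(58.6, 24.2).
Posterior mean = α/β = 58.6/24.2 = 2.4215.

2.4215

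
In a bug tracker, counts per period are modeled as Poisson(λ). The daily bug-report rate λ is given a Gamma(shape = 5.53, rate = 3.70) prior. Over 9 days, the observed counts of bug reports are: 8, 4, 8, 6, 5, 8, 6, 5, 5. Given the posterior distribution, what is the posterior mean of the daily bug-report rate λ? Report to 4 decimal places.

4.7661

With a Gamma(shape α, rate β) prior, the Poisson likelihood is conjugate: the posterior is Gamma(α + ΣXᵢ, β + n).
Sum of counts S = 55 over n = 9 days.
Posterior: Gamma(α+S, β+n) = Gamma(5.53+55, 3.70+9) = Gamma(60.53, 12.70).
Posterior mean = α/β = 60.53/12.70 = 4.7661.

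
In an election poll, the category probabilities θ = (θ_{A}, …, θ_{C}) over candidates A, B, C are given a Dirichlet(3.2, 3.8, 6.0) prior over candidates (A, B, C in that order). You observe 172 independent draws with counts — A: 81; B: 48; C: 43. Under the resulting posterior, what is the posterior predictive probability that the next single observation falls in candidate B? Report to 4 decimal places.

The Dirichlet prior is conjugate to the Multinomial likelihood: each posterior αⱼ = prior αⱼ + observed count nⱼ.
Posterior concentration: (84.2, 51.8, 49.0), total = 185.0.
P(next = B | data) = α_{B}/Σα = 0.2800.

0.2800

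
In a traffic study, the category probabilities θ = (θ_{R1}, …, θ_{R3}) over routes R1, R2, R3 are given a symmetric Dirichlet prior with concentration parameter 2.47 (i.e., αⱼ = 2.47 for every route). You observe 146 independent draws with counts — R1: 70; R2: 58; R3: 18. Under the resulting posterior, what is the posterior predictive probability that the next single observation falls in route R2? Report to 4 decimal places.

0.3942

The Dirichlet prior is conjugate to the Multinomial likelihood: each posterior αⱼ = prior αⱼ + observed count nⱼ.
Posterior concentration: (72.47, 60.47, 20.47), total = 153.41.
P(next = R2 | data) = α_{R2}/Σα = 0.3942.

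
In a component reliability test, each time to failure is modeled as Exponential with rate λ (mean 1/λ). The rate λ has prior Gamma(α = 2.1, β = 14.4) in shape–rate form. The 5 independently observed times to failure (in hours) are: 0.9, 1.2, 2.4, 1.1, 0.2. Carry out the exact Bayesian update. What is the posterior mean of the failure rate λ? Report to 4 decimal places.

0.3515

With a Gamma(shape α, rate β) prior on the exponential rate λ, the posterior after n observations with total T = Σxᵢ is Gamma(α+n, β+T).
Sum of observations T = 5.8 hours; n = 5.
Posterior: Gamma(2.1+5, 14.4+5.8) = Gamma(7.1, 20.2).
Posterior mean of λ = α/β = 7.1/20.2 = 0.3515.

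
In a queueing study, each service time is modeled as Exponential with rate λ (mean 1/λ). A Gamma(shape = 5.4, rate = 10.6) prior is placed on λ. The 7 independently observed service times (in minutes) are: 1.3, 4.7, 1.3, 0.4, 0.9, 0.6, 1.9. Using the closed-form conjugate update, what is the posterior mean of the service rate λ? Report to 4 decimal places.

With a Gamma(shape α, rate β) prior on the exponential rate λ, the posterior after n observations with total T = Σxᵢ is Gamma(α+n, β+T).
Sum of observations T = 11.1 minutes; n = 7.
Posterior: Gamma(5.4+7, 10.6+11.1) = Gamma(12.4, 21.7).
Posterior mean of λ = α/β = 12.4/21.7 = 0.5714.

0.5714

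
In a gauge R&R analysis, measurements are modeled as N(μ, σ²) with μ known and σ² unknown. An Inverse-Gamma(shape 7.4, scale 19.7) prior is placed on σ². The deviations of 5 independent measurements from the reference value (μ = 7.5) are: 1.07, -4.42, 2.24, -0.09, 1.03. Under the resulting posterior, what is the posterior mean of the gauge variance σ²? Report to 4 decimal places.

3.7173

With known mean μ and an Inverse-Gamma(α, β) prior on σ², the Normal likelihood is conjugate: posterior is Inv-Gamma(α + n/2, β + Σ(xᵢ−μ)²/2).
Σ(xᵢ−μ)² = (1.07)² + (-4.42)² + (2.24)² + (-0.09)² + (1.03)² = 26.7679.
Posterior: Inv-Gamma(7.4 + 5/2, 19.7 + 26.7679/2) = Inv-Gamma(9.90, 33.08395).
E[σ²|data] = β/(α−1) = 33.08395/8.90 = 3.7173.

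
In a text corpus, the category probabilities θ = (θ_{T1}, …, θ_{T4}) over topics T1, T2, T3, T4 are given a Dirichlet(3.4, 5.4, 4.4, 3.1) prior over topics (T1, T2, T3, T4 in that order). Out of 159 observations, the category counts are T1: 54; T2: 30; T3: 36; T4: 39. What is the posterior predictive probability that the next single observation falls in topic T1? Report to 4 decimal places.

The Dirichlet prior is conjugate to the Multinomial likelihood: each posterior αⱼ = prior αⱼ + observed count nⱼ.
Posterior concentration: (57.4, 35.4, 40.4, 42.1), total = 175.3.
P(next = T1 | data) = α_{T1}/Σα = 0.3274.

0.3274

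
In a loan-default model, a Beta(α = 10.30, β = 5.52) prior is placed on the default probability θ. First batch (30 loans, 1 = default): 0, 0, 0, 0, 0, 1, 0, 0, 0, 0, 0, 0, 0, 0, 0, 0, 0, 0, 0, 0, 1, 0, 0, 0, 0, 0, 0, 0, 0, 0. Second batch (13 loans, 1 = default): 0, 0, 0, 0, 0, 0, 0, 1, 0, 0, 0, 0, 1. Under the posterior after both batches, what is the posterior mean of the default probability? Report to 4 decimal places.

0.2431

The Beta prior is conjugate to a Binomial/Bernoulli likelihood; the update adds successes to α and failures to β.
After batch 1: Beta(10.30+2, 5.52+28) = Beta(12.30, 33.52).
After batch 2: Beta(12.30+2, 33.52+11) = Beta(14.30, 44.52).
Posterior mean = α/(α+β) = 14.30/58.82 = 0.2431.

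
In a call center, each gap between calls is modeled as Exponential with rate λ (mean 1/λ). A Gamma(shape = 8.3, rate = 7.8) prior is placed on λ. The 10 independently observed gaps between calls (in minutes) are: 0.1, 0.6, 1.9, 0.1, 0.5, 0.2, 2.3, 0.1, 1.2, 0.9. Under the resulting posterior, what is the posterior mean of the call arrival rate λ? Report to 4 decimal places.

1.1656

With a Gamma(shape α, rate β) prior on the exponential rate λ, the posterior after n observations with total T = Σxᵢ is Gamma(α+n, β+T).
Sum of observations T = 7.9 minutes; n = 10.
Posterior: Gamma(8.3+10, 7.8+7.9) = Gamma(18.3, 15.7).
Posterior mean of λ = α/β = 18.3/15.7 = 1.1656.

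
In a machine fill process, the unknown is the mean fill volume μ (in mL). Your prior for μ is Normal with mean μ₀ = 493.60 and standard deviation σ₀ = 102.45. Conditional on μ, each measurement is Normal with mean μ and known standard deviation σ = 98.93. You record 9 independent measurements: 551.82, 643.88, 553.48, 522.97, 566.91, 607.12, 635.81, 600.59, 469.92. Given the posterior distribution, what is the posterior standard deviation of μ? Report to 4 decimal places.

For Normal data with known variance σ², a Normal(μ₀, σ₀²) prior on μ is conjugate. Posterior precision = 1/σ₀² + n/σ²; posterior mean is the precision-weighted average of μ₀ and x̄.
σ₀² = 102.45² = 10496.0025, σ² = 98.93² = 9787.1449; σ² + n·σ₀² = 9787.1449 + 9·10496.0025 = 104251.1674.
Posterior precision = 1/σ₀² + n/σ² = 1/10496.0025 + 9/9787.1449 = (σ² + n·σ₀²)/(σ₀²σ²) = 104251.1674/(10496.0025·9787.1449); posterior variance σₙ² = σ₀²σ²/(σ² + n·σ₀²) = 10496.0025·9787.1449/104251.1674 = 985.369276.
Posterior SD = √σₙ² = √(10496.0025·9787.1449/104251.1674) = 31.3906.

31.3906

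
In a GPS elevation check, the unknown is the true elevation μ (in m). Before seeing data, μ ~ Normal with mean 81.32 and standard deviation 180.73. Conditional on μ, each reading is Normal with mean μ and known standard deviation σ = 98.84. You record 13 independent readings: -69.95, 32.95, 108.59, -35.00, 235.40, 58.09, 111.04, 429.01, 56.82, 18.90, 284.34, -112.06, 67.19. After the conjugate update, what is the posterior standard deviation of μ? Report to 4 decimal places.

27.1033

For Normal data with known variance σ², a Normal(μ₀, σ₀²) prior on μ is conjugate. Posterior precision = 1/σ₀² + n/σ²; posterior mean is the precision-weighted average of μ₀ and x̄.
σ₀² = 180.73² = 32663.3329, σ² = 98.84² = 9769.3456; σ² + n·σ₀² = 9769.3456 + 13·32663.3329 = 434392.6733.
Posterior precision = 1/σ₀² + n/σ² = 1/32663.3329 + 13/9769.3456 = (σ² + n·σ₀²)/(σ₀²σ²) = 434392.6733/(32663.3329·9769.3456); posterior variance σₙ² = σ₀²σ²/(σ² + n·σ₀²) = 32663.3329·9769.3456/434392.6733 = 734.587407.
Posterior SD = √σₙ² = √(32663.3329·9769.3456/434392.6733) = 27.1033.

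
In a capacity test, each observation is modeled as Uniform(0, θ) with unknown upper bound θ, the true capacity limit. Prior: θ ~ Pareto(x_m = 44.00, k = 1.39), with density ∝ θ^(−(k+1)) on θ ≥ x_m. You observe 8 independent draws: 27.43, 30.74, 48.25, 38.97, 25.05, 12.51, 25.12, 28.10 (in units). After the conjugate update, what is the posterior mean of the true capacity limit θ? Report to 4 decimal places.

54.0009

A Pareto(scale x_m, shape k) prior on the upper bound θ of Uniform(0, θ) is conjugate: posterior is Pareto(max(x_m, max xᵢ), k + n).
Sample maximum = 48.25; prior scale x_m = 44.00 → posterior scale = max = 48.25.
Posterior shape = 1.39 + 8 = 9.39.
E[θ|data] = k·x_m/(k−1) = 9.39·48.25/8.39 = 54.0009.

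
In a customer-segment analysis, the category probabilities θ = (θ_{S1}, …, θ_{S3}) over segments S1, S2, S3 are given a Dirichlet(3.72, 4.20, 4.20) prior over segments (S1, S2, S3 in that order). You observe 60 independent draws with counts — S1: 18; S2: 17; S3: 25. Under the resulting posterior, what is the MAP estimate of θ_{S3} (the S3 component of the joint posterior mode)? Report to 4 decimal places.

0.4080

The Dirichlet prior is conjugate to the Multinomial likelihood: each posterior αⱼ = prior αⱼ + observed count nⱼ.
Posterior concentration: (21.72, 21.20, 29.20), total = 72.12.
Joint mode component: (α_{S3}−1)/(Σα−K) = 28.20/69.12 = 0.4080.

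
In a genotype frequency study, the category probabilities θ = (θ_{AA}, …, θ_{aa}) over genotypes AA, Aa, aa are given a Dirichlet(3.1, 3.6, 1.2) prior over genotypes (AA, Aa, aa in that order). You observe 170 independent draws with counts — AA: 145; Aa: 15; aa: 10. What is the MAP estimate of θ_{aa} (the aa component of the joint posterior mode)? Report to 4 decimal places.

0.0583

The Dirichlet prior is conjugate to the Multinomial likelihood: each posterior αⱼ = prior αⱼ + observed count nⱼ.
Posterior concentration: (148.1, 18.6, 11.2), total = 177.9.
Joint mode component: (α_{aa}−1)/(Σα−K) = 10.2/174.9 = 0.0583.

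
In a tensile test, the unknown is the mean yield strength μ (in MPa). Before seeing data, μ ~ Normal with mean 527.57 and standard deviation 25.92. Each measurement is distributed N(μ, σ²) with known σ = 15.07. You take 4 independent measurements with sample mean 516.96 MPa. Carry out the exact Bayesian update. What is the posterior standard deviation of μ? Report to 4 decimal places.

7.2355

For Normal data with known variance σ², a Normal(μ₀, σ₀²) prior on μ is conjugate. Posterior precision = 1/σ₀² + n/σ²; posterior mean is the precision-weighted average of μ₀ and x̄.
σ₀² = 25.92² = 671.8464, σ² = 15.07² = 227.1049; σ² + n·σ₀² = 227.1049 + 4·671.8464 = 2914.4905.
Posterior precision = 1/σ₀² + n/σ² = 1/671.8464 + 4/227.1049 = (σ² + n·σ₀²)/(σ₀²σ²) = 2914.4905/(671.8464·227.1049); posterior variance σₙ² = σ₀²σ²/(σ² + n·σ₀²) = 671.8464·227.1049/2914.4905 = 52.352070.
Posterior SD = √σₙ² = √(671.8464·227.1049/2914.4905) = 7.2355.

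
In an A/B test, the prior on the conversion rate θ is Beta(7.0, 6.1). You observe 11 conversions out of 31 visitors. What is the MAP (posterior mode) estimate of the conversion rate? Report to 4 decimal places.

0.4038

The Beta prior is conjugate to a Binomial/Bernoulli likelihood; the update adds successes to α and failures to β.
Posterior: Beta(α+k, β+n−k) = Beta(7.0+11, 6.1+20) = Beta(18.0, 26.1).
Mode of Beta(a,b) for a,b>1 is (a−1)/(a+b−2) = 17.0/42.1 = 0.4038.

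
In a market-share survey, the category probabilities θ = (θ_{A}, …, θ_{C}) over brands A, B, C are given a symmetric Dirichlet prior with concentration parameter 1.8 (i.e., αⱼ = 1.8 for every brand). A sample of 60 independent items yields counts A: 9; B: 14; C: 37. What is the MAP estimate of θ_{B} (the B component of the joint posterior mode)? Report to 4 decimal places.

0.2372

The Dirichlet prior is conjugate to the Multinomial likelihood: each posterior αⱼ = prior αⱼ + observed count nⱼ.
Posterior concentration: (10.8, 15.8, 38.8), total = 65.4.
Joint mode component: (α_{B}−1)/(Σα−K) = 14.8/62.4 = 0.2372.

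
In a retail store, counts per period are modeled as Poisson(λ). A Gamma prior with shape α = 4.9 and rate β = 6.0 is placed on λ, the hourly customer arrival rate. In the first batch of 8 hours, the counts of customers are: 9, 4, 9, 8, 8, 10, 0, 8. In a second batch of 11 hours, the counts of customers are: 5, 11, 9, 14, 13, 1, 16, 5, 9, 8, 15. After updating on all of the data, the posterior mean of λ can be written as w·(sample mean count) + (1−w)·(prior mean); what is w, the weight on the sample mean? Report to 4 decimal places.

With a Gamma(shape α, rate β) prior, the Poisson likelihood is conjugate: the posterior is Gamma(α + ΣXᵢ, β + n).
Total number of hours: n = 8 + 11 = 19.
Posterior mean = (α₀+S)/(β₀+n) = [n/(β₀+n)]·(S/n) + [β₀/(β₀+n)]·(α₀/β₀), so only n and β₀ enter the weight.
Weight on data w = n/(β₀+n) = 19/(6.0+19) = 19/25.0 = 0.7600.

0.7600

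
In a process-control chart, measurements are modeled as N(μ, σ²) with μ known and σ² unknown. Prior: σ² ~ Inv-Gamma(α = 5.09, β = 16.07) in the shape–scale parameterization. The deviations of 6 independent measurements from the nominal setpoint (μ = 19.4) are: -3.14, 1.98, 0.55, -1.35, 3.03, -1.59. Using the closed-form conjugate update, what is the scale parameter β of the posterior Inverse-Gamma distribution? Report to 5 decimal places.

29.87700

With known mean μ and an Inverse-Gamma(α, β) prior on σ², the Normal likelihood is conjugate: posterior is Inv-Gamma(α + n/2, β + Σ(xᵢ−μ)²/2).
Σ(xᵢ−μ)² = (-3.14)² + (1.98)² + (0.55)² + (-1.35)² + (3.03)² + (-1.59)² = 27.6140.
Posterior: Inv-Gamma(5.09 + 6/2, 16.07 + 27.6140/2) = Inv-Gamma(8.09, 29.87700).
Posterior β = 29.87700.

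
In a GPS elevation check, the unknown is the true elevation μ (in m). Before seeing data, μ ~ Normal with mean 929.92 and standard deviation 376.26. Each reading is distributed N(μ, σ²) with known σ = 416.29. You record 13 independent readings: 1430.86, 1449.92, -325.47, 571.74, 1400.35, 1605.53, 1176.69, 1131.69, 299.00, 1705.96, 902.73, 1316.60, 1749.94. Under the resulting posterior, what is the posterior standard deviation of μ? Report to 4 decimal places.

110.3783

For Normal data with known variance σ², a Normal(μ₀, σ₀²) prior on μ is conjugate. Posterior precision = 1/σ₀² + n/σ²; posterior mean is the precision-weighted average of μ₀ and x̄.
σ₀² = 376.26² = 141571.5876, σ² = 416.29² = 173297.3641; σ² + n·σ₀² = 173297.3641 + 13·141571.5876 = 2013728.0029.
Posterior precision = 1/σ₀² + n/σ² = 1/141571.5876 + 13/173297.3641 = (σ² + n·σ₀²)/(σ₀²σ²) = 2013728.0029/(141571.5876·173297.3641); posterior variance σₙ² = σ₀²σ²/(σ² + n·σ₀²) = 141571.5876·173297.3641/2013728.0029 = 12183.364847.
Posterior SD = √σₙ² = √(141571.5876·173297.3641/2013728.0029) = 110.3783.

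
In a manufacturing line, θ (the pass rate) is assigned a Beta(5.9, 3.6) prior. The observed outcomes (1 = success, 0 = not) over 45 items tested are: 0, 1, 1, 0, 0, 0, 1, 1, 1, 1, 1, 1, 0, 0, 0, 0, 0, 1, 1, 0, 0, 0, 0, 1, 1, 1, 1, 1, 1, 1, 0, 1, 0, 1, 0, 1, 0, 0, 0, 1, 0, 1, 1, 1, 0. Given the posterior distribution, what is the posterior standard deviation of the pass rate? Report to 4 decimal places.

0.0668

The Beta prior is conjugate to a Binomial/Bernoulli likelihood; the update adds successes to α and failures to β.
Posterior: Beta(α+k, β+n−k) = Beta(5.9+24, 3.6+21) = Beta(29.9, 24.6).
Var = αβ/((α+β)²(α+β+1)) = 29.9·24.6/(54.5²·55.5) = 0.00446190; SD = √0.00446190 = 0.0668.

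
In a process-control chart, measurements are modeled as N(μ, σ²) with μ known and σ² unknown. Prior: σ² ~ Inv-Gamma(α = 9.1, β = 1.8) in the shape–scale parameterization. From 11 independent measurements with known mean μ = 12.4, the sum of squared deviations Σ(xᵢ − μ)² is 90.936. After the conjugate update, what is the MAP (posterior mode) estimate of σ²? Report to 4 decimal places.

3.0300

With known mean μ and an Inverse-Gamma(α, β) prior on σ², the Normal likelihood is conjugate: posterior is Inv-Gamma(α + n/2, β + Σ(xᵢ−μ)²/2).
Posterior: Inv-Gamma(9.1 + 11/2, 1.8 + 90.936/2) = Inv-Gamma(14.60, 47.2680).
Mode = β/(α+1) = 47.2680/15.60 = 3.0300.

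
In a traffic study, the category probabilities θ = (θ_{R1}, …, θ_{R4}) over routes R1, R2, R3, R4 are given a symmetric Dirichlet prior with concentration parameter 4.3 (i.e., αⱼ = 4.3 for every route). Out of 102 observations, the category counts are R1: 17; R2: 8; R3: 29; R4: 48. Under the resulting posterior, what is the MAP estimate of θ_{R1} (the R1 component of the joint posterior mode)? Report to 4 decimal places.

The Dirichlet prior is conjugate to the Multinomial likelihood: each posterior αⱼ = prior αⱼ + observed count nⱼ.
Posterior concentration: (21.3, 12.3, 33.3, 52.3), total = 119.2.
Joint mode component: (α_{R1}−1)/(Σα−K) = 20.3/115.2 = 0.1762.

0.1762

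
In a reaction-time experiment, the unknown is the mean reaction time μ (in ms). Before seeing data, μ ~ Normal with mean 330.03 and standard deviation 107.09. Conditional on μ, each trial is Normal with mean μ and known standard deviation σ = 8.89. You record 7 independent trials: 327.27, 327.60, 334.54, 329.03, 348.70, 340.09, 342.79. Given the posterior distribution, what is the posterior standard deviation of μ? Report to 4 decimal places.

For Normal data with known variance σ², a Normal(μ₀, σ₀²) prior on μ is conjugate. Posterior precision = 1/σ₀² + n/σ²; posterior mean is the precision-weighted average of μ₀ and x̄.
σ₀² = 107.09² = 11468.2681, σ² = 8.89² = 79.0321; σ² + n·σ₀² = 79.0321 + 7·11468.2681 = 80356.9088.
Posterior precision = 1/σ₀² + n/σ² = 1/11468.2681 + 7/79.0321 = (σ² + n·σ₀²)/(σ₀²σ²) = 80356.9088/(11468.2681·79.0321); posterior variance σₙ² = σ₀²σ²/(σ² + n·σ₀²) = 11468.2681·79.0321/80356.9088 = 11.279196.
Posterior SD = √σₙ² = √(11468.2681·79.0321/80356.9088) = 3.3585.

3.3585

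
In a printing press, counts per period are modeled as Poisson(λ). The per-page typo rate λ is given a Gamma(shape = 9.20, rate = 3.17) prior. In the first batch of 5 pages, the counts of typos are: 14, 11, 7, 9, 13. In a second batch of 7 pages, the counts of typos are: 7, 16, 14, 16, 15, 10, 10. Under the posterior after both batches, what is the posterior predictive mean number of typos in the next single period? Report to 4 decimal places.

With a Gamma(shape α, rate β) prior, the Poisson likelihood is conjugate: the posterior is Gamma(α + ΣXᵢ, β + n).
Batch 1: sum of counts S = 54 over n = 5 pages.
After batch 1: Gamma(α+S, β+n) = Gamma(9.20+54, 3.17+5) = Gamma(63.20, 8.17).
Batch 2: sum of counts S = 88 over n = 7 pages.
After batch 2: Gamma(α+S, β+n) = Gamma(63.20+88, 8.17+7) = Gamma(151.20, 15.17).
The predictive distribution for one future period is NegBinom with mean α/β = 9.9670.

9.9670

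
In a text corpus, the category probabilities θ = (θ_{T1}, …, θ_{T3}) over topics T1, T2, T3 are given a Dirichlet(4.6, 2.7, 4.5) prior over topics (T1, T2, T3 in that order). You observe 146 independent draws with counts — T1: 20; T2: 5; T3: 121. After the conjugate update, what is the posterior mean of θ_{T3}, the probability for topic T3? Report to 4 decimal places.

The Dirichlet prior is conjugate to the Multinomial likelihood: each posterior αⱼ = prior αⱼ + observed count nⱼ.
Posterior concentration: (24.6, 7.7, 125.5), total = 157.8.
E[θ_{T3}|data] = α_{T3}/Σα = 125.5/157.8 = 0.7953.

0.7953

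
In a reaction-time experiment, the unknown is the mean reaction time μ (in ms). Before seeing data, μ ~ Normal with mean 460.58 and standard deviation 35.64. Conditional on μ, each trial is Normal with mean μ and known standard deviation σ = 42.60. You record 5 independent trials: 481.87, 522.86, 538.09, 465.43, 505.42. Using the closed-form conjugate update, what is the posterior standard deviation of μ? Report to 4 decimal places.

16.8015

For Normal data with known variance σ², a Normal(μ₀, σ₀²) prior on μ is conjugate. Posterior precision = 1/σ₀² + n/σ²; posterior mean is the precision-weighted average of μ₀ and x̄.
σ₀² = 35.64² = 1270.2096, σ² = 42.60² = 1814.76; σ² + n·σ₀² = 1814.76 + 5·1270.2096 = 8165.808.
Posterior precision = 1/σ₀² + n/σ² = 1/1270.2096 + 5/1814.76 = (σ² + n·σ₀²)/(σ₀²σ²) = 8165.808/(1270.2096·1814.76); posterior variance σₙ² = σ₀²σ²/(σ² + n·σ₀²) = 1270.2096·1814.76/8165.808 = 282.289955.
Posterior SD = √σₙ² = √(1270.2096·1814.76/8165.808) = 16.8015.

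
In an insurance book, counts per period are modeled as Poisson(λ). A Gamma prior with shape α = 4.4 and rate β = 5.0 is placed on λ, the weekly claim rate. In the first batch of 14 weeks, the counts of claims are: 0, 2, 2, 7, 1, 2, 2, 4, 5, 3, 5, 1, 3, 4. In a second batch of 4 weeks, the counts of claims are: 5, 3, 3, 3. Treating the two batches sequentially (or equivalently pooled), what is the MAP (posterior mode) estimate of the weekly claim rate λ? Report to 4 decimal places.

With a Gamma(shape α, rate β) prior, the Poisson likelihood is conjugate: the posterior is Gamma(α + ΣXᵢ, β + n).
Batch 1: sum of counts S = 41 over n = 14 weeks.
After batch 1: Gamma(α+S, β+n) = Gamma(4.4+41, 5.0+14) = Gamma(45.4, 19.0).
Batch 2: sum of counts S = 14 over n = 4 weeks.
After batch 2: Gamma(α+S, β+n) = Gamma(45.4+14, 19.0+4) = Gamma(59.4, 23.0).
Mode of Gamma(α,β) for α≥1 is (α−1)/β = 58.4/23.0 = 2.5391.

2.5391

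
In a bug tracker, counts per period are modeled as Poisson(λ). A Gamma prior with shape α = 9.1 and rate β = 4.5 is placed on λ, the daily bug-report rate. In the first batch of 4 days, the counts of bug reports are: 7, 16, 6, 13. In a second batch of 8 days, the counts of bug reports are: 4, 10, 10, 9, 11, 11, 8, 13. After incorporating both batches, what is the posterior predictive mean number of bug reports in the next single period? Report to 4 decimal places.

7.7030

With a Gamma(shape α, rate β) prior, the Poisson likelihood is conjugate: the posterior is Gamma(α + ΣXᵢ, β + n).
Batch 1: sum of counts S = 42 over n = 4 days.
After batch 1: Gamma(α+S, β+n) = Gamma(9.1+42, 4.5+4) = Gamma(51.1, 8.5).
Batch 2: sum of counts S = 76 over n = 8 days.
After batch 2: Gamma(α+S, β+n) = Gamma(51.1+76, 8.5+8) = Gamma(127.1, 16.5).
The predictive distribution for one future period is NegBinom with mean α/β = 7.7030.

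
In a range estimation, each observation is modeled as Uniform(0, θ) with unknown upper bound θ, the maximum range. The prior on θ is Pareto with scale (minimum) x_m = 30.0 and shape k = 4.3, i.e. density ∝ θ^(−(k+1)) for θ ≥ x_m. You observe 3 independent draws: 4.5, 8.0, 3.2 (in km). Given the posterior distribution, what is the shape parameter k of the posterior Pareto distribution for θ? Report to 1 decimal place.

7.3

A Pareto(scale x_m, shape k) prior on the upper bound θ of Uniform(0, θ) is conjugate: posterior is Pareto(max(x_m, max xᵢ), k + n).
Sample maximum = 8.0; prior scale x_m = 30.0 → posterior scale = max = 30.0.
Posterior shape = 4.3 + 3 = 7.3.
Posterior shape k = 7.3.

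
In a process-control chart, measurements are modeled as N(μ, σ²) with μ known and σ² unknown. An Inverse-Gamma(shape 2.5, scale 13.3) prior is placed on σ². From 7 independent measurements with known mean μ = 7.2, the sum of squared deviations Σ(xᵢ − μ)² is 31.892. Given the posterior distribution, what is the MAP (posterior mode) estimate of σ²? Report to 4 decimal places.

4.1780

With known mean μ and an Inverse-Gamma(α, β) prior on σ², the Normal likelihood is conjugate: posterior is Inv-Gamma(α + n/2, β + Σ(xᵢ−μ)²/2).
Posterior: Inv-Gamma(2.5 + 7/2, 13.3 + 31.892/2) = Inv-Gamma(6.00, 29.2460).
Mode = β/(α+1) = 29.2460/7.00 = 4.1780.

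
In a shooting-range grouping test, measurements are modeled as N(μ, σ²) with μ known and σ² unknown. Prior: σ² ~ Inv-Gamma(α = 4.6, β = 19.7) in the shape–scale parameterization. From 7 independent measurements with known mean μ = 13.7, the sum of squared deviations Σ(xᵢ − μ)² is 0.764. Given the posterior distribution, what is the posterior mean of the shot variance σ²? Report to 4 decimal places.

2.8285

With known mean μ and an Inverse-Gamma(α, β) prior on σ², the Normal likelihood is conjugate: posterior is Inv-Gamma(α + n/2, β + Σ(xᵢ−μ)²/2).
Posterior: Inv-Gamma(4.6 + 7/2, 19.7 + 0.764/2) = Inv-Gamma(8.10, 20.0820).
E[σ²|data] = β/(α−1) = 20.0820/7.10 = 2.8285.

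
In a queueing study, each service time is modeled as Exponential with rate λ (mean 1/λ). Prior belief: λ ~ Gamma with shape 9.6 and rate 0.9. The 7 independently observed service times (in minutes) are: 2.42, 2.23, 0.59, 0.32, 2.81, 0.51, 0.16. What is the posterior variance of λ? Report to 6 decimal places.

0.168010

With a Gamma(shape α, rate β) prior on the exponential rate λ, the posterior after n observations with total T = Σxᵢ is Gamma(α+n, β+T).
Sum of observations T = 9.04 minutes; n = 7.
Posterior: Gamma(9.6+7, 0.9+9.04) = Gamma(16.6, 9.94).
Var = α/β² = 0.168010.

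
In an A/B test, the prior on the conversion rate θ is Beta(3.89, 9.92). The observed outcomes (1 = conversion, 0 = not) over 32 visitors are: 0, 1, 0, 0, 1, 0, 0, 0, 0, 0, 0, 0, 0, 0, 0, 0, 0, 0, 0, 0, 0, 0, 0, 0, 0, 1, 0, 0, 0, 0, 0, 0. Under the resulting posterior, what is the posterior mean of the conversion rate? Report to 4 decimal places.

0.1504

The Beta prior is conjugate to a Binomial/Bernoulli likelihood; the update adds successes to α and failures to β.
Posterior: Beta(α+k, β+n−k) = Beta(3.89+3, 9.92+29) = Beta(6.89, 38.92).
Posterior mean = α/(α+β) = 6.89/45.81 = 0.1504.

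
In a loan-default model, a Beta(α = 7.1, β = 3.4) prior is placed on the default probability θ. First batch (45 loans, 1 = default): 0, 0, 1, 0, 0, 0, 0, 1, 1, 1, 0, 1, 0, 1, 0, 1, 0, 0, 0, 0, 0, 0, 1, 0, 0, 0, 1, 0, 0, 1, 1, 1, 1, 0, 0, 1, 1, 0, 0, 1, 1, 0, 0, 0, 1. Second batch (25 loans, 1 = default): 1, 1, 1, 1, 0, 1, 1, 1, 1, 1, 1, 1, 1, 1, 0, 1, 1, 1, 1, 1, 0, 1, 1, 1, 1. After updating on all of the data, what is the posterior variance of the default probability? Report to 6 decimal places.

0.002979

The Beta prior is conjugate to a Binomial/Bernoulli likelihood; the update adds successes to α and failures to β.
After batch 1: Beta(7.1+18, 3.4+27) = Beta(25.1, 30.4).
After batch 2: Beta(25.1+22, 30.4+3) = Beta(47.1, 33.4).
Var = αβ/((α+β)²(α+β+1)) = 47.1·33.4/(80.5²·81.5) = 0.002979.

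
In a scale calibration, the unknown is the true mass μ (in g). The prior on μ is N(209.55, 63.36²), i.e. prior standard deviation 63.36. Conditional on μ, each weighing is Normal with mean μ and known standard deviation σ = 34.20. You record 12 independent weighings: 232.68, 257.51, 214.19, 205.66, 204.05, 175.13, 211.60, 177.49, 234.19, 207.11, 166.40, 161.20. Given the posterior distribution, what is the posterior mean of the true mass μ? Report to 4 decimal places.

For Normal data with known variance σ², a Normal(μ₀, σ₀²) prior on μ is conjugate. Posterior precision = 1/σ₀² + n/σ²; posterior mean is the precision-weighted average of μ₀ and x̄.
Σxᵢ = 232.68 + 257.51 + 214.19 + 205.66 + 204.05 + 175.13 + 211.60 + 177.49 + 234.19 + 207.11 + 166.40 + 161.20 = 2447.21, so n·x̄ = 2447.21.
σ₀² = 63.36² = 4014.4896, σ² = 34.20² = 1169.64; σ² + n·σ₀² = 1169.64 + 12·4014.4896 = 49343.5152.
Posterior mean = (μ₀/σ₀² + n·x̄/σ²)/(1/σ₀² + n/σ²) = (σ²·μ₀ + σ₀²·n·x̄)/(σ² + n·σ₀²) = (1169.64·209.55 + 4014.4896·2447.21)/49343.5152 = 10069397.156016/49343.5152 = 204.0673.

204.0673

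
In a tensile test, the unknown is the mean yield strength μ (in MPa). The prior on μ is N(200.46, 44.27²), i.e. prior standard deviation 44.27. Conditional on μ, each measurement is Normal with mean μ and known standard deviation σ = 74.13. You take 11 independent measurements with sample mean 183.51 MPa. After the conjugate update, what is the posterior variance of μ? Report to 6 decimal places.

398.093318

For Normal data with known variance σ², a Normal(μ₀, σ₀²) prior on μ is conjugate. Posterior precision = 1/σ₀² + n/σ²; posterior mean is the precision-weighted average of μ₀ and x̄.
σ₀² = 44.27² = 1959.8329, σ² = 74.13² = 5495.2569; σ² + n·σ₀² = 5495.2569 + 11·1959.8329 = 27053.4188.
Posterior precision = 1/σ₀² + n/σ² = 1/1959.8329 + 11/5495.2569 = (σ² + n·σ₀²)/(σ₀²σ²) = 27053.4188/(1959.8329·5495.2569); posterior variance σₙ² = σ₀²σ²/(σ² + n·σ₀²) = 1959.8329·5495.2569/27053.4188 = 398.093318.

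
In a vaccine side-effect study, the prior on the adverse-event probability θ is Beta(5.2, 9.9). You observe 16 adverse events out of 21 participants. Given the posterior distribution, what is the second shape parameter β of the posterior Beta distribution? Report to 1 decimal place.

The Beta prior is conjugate to a Binomial/Bernoulli likelihood; the update adds successes to α and failures to β.
Posterior: Beta(α+k, β+n−k) = Beta(5.2+16, 9.9+5) = Beta(21.2, 14.9).
Posterior β = 14.9.

14.9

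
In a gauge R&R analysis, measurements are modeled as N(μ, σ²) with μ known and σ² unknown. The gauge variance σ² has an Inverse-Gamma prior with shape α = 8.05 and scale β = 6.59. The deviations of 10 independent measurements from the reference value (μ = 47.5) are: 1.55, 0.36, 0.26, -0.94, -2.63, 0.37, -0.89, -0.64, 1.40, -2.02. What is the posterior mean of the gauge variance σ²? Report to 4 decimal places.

With known mean μ and an Inverse-Gamma(α, β) prior on σ², the Normal likelihood is conjugate: posterior is Inv-Gamma(α + n/2, β + Σ(xᵢ−μ)²/2).
Σ(xᵢ−μ)² = (1.55)² + (0.36)² + (0.26)² + (-0.94)² + (-2.63)² + (0.37)² + (-0.89)² + (-0.64)² + (1.40)² + (-2.02)² = 17.7792.
Posterior: Inv-Gamma(8.05 + 10/2, 6.59 + 17.7792/2) = Inv-Gamma(13.05, 15.47960).
E[σ²|data] = β/(α−1) = 15.47960/12.05 = 1.2846.

1.2846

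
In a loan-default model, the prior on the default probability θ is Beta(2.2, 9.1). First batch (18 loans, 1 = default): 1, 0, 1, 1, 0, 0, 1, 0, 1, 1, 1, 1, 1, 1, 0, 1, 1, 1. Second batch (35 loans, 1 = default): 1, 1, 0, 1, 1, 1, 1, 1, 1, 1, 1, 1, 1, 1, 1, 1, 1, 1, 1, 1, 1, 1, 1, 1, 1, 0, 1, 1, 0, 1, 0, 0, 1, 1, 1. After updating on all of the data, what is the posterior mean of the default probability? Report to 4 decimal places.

The Beta prior is conjugate to a Binomial/Bernoulli likelihood; the update adds successes to α and failures to β.
After batch 1: Beta(2.2+13, 9.1+5) = Beta(15.2, 14.1).
After batch 2: Beta(15.2+30, 14.1+5) = Beta(45.2, 19.1).
Posterior mean = α/(α+β) = 45.2/64.3 = 0.7030.

0.7030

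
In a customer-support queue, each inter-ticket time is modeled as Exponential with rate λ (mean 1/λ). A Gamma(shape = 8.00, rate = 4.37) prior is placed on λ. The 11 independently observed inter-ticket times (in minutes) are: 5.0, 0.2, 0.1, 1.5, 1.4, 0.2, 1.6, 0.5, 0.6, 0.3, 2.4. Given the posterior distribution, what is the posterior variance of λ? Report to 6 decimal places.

0.057550

With a Gamma(shape α, rate β) prior on the exponential rate λ, the posterior after n observations with total T = Σxᵢ is Gamma(α+n, β+T).
Sum of observations T = 13.8 minutes; n = 11.
Posterior: Gamma(8.00+11, 4.37+13.8) = Gamma(19.00, 18.17).
Var = α/β² = 0.057550.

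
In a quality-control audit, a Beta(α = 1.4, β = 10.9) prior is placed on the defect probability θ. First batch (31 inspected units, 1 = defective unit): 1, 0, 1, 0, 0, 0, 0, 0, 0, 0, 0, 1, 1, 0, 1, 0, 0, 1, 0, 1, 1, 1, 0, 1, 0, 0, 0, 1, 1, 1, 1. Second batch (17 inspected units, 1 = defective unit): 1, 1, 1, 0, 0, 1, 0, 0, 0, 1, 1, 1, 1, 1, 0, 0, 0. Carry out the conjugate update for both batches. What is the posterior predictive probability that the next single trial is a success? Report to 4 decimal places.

0.4046

The Beta prior is conjugate to a Binomial/Bernoulli likelihood; the update adds successes to α and failures to β.
After batch 1: Beta(1.4+14, 10.9+17) = Beta(15.4, 27.9).
After batch 2: Beta(15.4+9, 27.9+8) = Beta(24.4, 35.9).
For a single future Bernoulli trial, P(success | data) = α/(α+β) = 0.4046.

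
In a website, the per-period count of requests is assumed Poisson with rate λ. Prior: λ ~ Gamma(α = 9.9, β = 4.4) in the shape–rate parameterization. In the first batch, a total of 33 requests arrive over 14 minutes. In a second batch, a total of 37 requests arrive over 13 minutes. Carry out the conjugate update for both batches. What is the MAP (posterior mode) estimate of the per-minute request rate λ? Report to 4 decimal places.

With a Gamma(shape α, rate β) prior, the Poisson likelihood is conjugate: the posterior is Gamma(α + ΣXᵢ, β + n).
After batch 1: Gamma(α+S, β+n) = Gamma(9.9+33, 4.4+14) = Gamma(42.9, 18.4).
After batch 2: Gamma(α+S, β+n) = Gamma(42.9+37, 18.4+13) = Gamma(79.9, 31.4).
Mode of Gamma(α,β) for α≥1 is (α−1)/β = 78.9/31.4 = 2.5127.

2.5127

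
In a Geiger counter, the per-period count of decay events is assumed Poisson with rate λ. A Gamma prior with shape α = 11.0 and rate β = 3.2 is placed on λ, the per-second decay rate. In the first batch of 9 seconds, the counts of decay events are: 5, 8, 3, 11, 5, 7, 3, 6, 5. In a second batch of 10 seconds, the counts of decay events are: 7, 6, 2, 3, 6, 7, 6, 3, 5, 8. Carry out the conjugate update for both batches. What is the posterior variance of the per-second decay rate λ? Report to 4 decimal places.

0.2374

With a Gamma(shape α, rate β) prior, the Poisson likelihood is conjugate: the posterior is Gamma(α + ΣXᵢ, β + n).
Batch 1: sum of counts S = 53 over n = 9 seconds.
After batch 1: Gamma(α+S, β+n) = Gamma(11.0+53, 3.2+9) = Gamma(64.0, 12.2).
Batch 2: sum of counts S = 53 over n = 10 seconds.
After batch 2: Gamma(α+S, β+n) = Gamma(64.0+53, 12.2+10) = Gamma(117.0, 22.2).
Var = α/β² = 117.0/22.2² = 0.2374.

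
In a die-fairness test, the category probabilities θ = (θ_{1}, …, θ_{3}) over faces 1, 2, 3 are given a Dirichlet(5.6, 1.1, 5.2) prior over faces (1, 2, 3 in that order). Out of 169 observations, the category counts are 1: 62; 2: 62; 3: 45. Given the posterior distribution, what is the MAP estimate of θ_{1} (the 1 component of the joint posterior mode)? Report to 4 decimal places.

The Dirichlet prior is conjugate to the Multinomial likelihood: each posterior αⱼ = prior αⱼ + observed count nⱼ.
Posterior concentration: (67.6, 63.1, 50.2), total = 180.9.
Joint mode component: (α_{1}−1)/(Σα−K) = 66.6/177.9 = 0.3744.

0.3744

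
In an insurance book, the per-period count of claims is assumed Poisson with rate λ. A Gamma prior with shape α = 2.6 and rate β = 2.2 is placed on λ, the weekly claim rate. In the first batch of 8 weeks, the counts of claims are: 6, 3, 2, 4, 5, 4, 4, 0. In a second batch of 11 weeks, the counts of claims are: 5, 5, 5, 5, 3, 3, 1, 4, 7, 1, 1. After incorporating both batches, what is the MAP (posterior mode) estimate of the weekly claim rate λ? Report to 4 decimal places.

With a Gamma(shape α, rate β) prior, the Poisson likelihood is conjugate: the posterior is Gamma(α + ΣXᵢ, β + n).
Batch 1: sum of counts S = 28 over n = 8 weeks.
After batch 1: Gamma(α+S, β+n) = Gamma(2.6+28, 2.2+8) = Gamma(30.6, 10.2).
Batch 2: sum of counts S = 40 over n = 11 weeks.
After batch 2: Gamma(α+S, β+n) = Gamma(30.6+40, 10.2+11) = Gamma(70.6, 21.2).
Mode of Gamma(α,β) for α≥1 is (α−1)/β = 69.6/21.2 = 3.2830.

3.2830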